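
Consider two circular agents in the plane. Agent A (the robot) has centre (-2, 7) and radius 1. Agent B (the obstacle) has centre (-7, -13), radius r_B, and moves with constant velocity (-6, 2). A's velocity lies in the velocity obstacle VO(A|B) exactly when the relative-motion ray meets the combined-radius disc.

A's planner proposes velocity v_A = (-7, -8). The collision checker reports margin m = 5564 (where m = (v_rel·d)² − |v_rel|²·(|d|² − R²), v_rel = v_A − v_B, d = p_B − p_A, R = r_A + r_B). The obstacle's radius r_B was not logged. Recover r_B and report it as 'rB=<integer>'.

m = 5564
d = (-5, -20);  v_rel = (-1, -10),  |v_rel|² = 101
v_rel×d = (-1)·(-20) − (-10)·(-5) = -30
since m = R²·101 − (-30)²:  R² = (900 + 5564) / 101 = 64
R = √64 = 8  ⇒  r_B = 8 − 1 = 7

rB=7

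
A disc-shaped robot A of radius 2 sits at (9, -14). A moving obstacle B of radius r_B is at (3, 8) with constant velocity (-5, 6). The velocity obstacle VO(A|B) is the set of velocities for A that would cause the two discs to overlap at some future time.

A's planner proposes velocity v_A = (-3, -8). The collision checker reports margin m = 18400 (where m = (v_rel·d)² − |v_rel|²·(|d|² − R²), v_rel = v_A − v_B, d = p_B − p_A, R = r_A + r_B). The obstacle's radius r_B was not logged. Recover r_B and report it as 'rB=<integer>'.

m = 18400
d = (-6, 22);  v_rel = (2, -14),  |v_rel|² = 200
v_rel×d = (2)·(22) − (-14)·(-6) = -40
since m = R²·200 − (-40)²:  R² = (1600 + 18400) / 200 = 100
R = √100 = 10  ⇒  r_B = 10 − 2 = 8

rB=8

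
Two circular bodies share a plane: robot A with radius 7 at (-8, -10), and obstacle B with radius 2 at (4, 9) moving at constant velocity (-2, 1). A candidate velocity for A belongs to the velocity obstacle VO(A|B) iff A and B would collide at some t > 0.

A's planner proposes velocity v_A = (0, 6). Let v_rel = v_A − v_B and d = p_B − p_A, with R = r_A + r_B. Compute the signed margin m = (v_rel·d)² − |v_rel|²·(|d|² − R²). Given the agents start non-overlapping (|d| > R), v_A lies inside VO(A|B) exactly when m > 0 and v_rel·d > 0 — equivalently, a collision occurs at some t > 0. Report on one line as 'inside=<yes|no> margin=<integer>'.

d = (12, 19),  |d|² = 505;  R = 7+2 = 9,  c = 505−9² = 424
v_rel = (2, 5),  |v_rel|² = 29;  v_rel·d = (2)·(12) + (5)·(19) = 119
29·t² − 238·t + 424 = 0  ⇒  m = 119² − 29·424 = 1865
m = 1865 > 0,  v_rel·d = 119 > 0  ⇒  inside

inside=yes margin=1865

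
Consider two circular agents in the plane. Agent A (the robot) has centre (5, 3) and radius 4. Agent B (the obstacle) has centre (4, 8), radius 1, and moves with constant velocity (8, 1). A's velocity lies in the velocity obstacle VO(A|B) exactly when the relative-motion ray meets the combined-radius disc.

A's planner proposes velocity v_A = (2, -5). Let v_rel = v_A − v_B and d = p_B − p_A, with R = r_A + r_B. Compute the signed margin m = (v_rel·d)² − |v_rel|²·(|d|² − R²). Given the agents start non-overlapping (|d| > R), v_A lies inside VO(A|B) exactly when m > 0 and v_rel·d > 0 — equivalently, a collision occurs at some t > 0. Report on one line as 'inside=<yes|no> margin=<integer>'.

d = (-1, 5),  |d|² = 26;  R = 4+1 = 5,  c = 26−5² = 1
v_rel = (-6, -6),  |v_rel|² = 72;  v_rel·d = (-6)·(-1) + (-6)·(5) = -24
72·t² + 48·t + 1 = 0  ⇒  m = (-24)² − 72·1 = 504
m = 504 > 0,  v_rel·d = -24 < 0  ⇒  outside

inside=no margin=504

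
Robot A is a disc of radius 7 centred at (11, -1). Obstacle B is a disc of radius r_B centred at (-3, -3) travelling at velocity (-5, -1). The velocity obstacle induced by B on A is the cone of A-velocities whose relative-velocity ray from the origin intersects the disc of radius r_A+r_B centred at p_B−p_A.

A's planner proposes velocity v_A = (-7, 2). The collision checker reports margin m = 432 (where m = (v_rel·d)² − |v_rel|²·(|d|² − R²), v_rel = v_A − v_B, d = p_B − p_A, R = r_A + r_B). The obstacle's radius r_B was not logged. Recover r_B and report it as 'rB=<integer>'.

m = 432
d = (-14, -2);  v_rel = (-2, 3),  |v_rel|² = 13
v_rel×d = (-2)·(-2) − (3)·(-14) = 46
since m = R²·13 − 46²:  R² = (2116 + 432) / 13 = 196
R = √196 = 14  ⇒  r_B = 14 − 7 = 7

rB=7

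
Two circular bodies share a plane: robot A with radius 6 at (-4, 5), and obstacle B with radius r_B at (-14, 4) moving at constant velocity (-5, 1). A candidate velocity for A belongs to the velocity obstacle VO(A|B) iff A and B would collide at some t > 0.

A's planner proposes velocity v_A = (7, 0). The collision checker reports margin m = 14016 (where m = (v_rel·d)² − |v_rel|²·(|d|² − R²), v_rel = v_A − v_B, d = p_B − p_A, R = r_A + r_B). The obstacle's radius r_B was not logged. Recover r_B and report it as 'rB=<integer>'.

m = 14016
d = (-10, -1);  v_rel = (12, -1),  |v_rel|² = 145
v_rel×d = (12)·(-1) − (-1)·(-10) = -22
since m = R²·145 − (-22)²:  R² = (484 + 14016) / 145 = 100
R = √100 = 10  ⇒  r_B = 10 − 6 = 4

rB=4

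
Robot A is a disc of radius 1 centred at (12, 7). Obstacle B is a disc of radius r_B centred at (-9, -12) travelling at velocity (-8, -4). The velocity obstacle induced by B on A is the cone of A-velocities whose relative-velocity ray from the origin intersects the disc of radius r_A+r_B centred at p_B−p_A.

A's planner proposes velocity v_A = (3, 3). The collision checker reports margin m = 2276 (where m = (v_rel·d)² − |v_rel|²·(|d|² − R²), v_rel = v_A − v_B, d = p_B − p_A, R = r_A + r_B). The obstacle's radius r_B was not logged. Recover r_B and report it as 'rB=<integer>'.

m = 2276
d = (-21, -19);  v_rel = (11, 7),  |v_rel|² = 170
v_rel×d = (11)·(-19) − (7)·(-21) = -62
since m = R²·170 − (-62)²:  R² = (3844 + 2276) / 170 = 36
R = √36 = 6  ⇒  r_B = 6 − 1 = 5

rB=5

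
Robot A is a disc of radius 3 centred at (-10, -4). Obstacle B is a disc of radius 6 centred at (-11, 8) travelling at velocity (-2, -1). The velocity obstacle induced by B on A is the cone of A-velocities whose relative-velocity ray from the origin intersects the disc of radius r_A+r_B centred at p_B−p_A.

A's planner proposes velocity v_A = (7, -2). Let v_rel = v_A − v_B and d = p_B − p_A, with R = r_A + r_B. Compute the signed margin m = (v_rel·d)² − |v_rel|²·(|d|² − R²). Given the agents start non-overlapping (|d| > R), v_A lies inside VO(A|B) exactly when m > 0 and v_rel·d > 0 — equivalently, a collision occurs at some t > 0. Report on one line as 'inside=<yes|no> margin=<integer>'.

d = (-1, 12),  |d|² = 145;  R = 3+6 = 9,  c = 145−9² = 64
v_rel = (9, -1),  |v_rel|² = 82;  v_rel·d = (9)·(-1) + (-1)·(12) = -21
82·t² + 42·t + 64 = 0  ⇒  m = (-21)² − 82·64 = -4807
m = -4807 < 0,  v_rel·d = -21 < 0  ⇒  outside

inside=no margin=-4807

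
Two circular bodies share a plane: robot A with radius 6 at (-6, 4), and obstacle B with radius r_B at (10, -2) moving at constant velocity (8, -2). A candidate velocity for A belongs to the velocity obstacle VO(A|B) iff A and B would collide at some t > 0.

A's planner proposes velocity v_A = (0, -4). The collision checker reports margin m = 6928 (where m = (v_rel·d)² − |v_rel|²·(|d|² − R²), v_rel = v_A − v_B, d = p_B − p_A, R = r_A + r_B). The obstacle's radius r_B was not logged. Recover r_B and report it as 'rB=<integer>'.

m = 6928
d = (16, -6);  v_rel = (-8, -2),  |v_rel|² = 68
v_rel×d = (-8)·(-6) − (-2)·(16) = 80
since m = R²·68 − 80²:  R² = (6400 + 6928) / 68 = 196
R = √196 = 14  ⇒  r_B = 14 − 6 = 8

rB=8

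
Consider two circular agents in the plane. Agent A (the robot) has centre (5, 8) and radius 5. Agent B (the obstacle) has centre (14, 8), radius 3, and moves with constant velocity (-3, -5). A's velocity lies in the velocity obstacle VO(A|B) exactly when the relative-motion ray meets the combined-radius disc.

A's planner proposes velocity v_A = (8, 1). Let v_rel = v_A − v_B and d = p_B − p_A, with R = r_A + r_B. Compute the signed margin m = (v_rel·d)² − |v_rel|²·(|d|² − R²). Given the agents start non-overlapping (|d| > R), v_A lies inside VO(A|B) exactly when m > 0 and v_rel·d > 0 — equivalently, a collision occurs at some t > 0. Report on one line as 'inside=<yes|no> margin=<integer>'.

d = (9, 0),  |d|² = 81;  R = 5+3 = 8,  c = 81−8² = 17
v_rel = (11, 6),  |v_rel|² = 157;  v_rel·d = (11)·(9) + (6)·(0) = 99
157·t² − 198·t + 17 = 0  ⇒  m = 99² − 157·17 = 7132
m = 7132 > 0,  v_rel·d = 99 > 0  ⇒  inside

inside=yes margin=7132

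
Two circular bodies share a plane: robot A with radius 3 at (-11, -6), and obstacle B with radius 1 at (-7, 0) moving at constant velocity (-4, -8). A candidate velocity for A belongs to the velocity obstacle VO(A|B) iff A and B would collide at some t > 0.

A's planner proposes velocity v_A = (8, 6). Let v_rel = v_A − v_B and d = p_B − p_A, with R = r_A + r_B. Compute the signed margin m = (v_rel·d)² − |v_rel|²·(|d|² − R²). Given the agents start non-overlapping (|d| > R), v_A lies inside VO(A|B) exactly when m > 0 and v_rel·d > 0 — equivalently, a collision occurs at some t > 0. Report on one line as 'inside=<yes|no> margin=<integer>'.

d = (4, 6),  |d|² = 52;  R = 3+1 = 4,  c = 52−4² = 36
v_rel = (12, 14),  |v_rel|² = 340;  v_rel·d = (12)·(4) + (14)·(6) = 132
340·t² − 264·t + 36 = 0  ⇒  m = 132² − 340·36 = 5184
m = 5184 > 0,  v_rel·d = 132 > 0  ⇒  inside

inside=yes margin=5184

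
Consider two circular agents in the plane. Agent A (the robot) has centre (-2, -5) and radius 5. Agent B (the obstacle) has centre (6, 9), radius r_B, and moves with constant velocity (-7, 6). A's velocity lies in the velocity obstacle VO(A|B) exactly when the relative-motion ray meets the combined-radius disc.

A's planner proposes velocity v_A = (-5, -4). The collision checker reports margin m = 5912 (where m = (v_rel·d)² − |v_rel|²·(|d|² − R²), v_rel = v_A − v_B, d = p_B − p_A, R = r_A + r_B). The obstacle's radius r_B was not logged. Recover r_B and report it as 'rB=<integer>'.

m = 5912
d = (8, 14);  v_rel = (2, -10),  |v_rel|² = 104
v_rel×d = (2)·(14) − (-10)·(8) = 108
since m = R²·104 − 108²:  R² = (11664 + 5912) / 104 = 169
R = √169 = 13  ⇒  r_B = 13 − 5 = 8

rB=8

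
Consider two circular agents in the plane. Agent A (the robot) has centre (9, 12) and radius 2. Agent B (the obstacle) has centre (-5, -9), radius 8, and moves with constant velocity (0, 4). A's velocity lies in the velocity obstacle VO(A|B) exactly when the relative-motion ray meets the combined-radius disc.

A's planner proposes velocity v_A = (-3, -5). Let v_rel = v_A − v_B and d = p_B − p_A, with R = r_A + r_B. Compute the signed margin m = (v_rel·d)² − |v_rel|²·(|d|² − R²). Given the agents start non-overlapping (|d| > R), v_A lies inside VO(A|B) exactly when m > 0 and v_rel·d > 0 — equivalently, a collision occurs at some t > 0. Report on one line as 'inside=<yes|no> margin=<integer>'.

d = (-14, -21),  |d|² = 637;  R = 2+8 = 10,  c = 637−10² = 537
v_rel = (-3, -9),  |v_rel|² = 90;  v_rel·d = (-3)·(-14) + (-9)·(-21) = 231
90·t² − 462·t + 537 = 0  ⇒  m = 231² − 90·537 = 5031
m = 5031 > 0,  v_rel·d = 231 > 0  ⇒  inside

inside=yes margin=5031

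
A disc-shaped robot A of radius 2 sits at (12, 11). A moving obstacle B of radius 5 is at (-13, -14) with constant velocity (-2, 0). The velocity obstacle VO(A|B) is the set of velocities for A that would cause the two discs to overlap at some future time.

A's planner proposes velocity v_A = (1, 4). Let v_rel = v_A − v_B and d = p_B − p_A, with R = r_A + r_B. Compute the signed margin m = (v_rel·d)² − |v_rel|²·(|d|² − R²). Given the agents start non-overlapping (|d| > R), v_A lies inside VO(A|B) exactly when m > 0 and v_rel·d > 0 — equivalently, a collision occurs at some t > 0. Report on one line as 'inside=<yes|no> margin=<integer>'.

d = (-25, -25),  |d|² = 1250;  R = 2+5 = 7,  c = 1250−7² = 1201
v_rel = (3, 4),  |v_rel|² = 25;  v_rel·d = (3)·(-25) + (4)·(-25) = -175
25·t² + 350·t + 1201 = 0  ⇒  m = (-175)² − 25·1201 = 600
m = 600 > 0,  v_rel·d = -175 < 0  ⇒  outside

inside=no margin=600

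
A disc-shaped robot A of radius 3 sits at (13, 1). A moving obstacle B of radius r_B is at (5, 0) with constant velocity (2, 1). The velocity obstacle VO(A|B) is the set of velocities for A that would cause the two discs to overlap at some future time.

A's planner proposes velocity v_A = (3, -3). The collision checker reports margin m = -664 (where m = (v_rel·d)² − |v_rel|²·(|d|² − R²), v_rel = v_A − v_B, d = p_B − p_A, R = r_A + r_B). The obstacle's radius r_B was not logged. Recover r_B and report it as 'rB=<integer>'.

m = -664
d = (-8, -1);  v_rel = (1, -4),  |v_rel|² = 17
v_rel×d = (1)·(-1) − (-4)·(-8) = -33
since m = R²·17 − (-33)²:  R² = (1089 + -664) / 17 = 25
R = √25 = 5  ⇒  r_B = 5 − 3 = 2

rB=2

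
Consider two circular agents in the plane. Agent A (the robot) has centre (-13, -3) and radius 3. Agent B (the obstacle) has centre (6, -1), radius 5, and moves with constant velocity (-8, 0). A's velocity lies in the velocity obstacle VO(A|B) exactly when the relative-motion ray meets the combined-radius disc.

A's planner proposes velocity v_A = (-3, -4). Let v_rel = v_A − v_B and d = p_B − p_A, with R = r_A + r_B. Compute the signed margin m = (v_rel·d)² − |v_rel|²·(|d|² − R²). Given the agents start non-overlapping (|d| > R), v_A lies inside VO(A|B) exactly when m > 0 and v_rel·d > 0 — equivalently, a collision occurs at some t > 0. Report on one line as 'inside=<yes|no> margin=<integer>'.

d = (19, 2),  |d|² = 365;  R = 3+5 = 8,  c = 365−8² = 301
v_rel = (5, -4),  |v_rel|² = 41;  v_rel·d = (5)·(19) + (-4)·(2) = 87
41·t² − 174·t + 301 = 0  ⇒  m = 87² − 41·301 = -4772
m = -4772 < 0,  v_rel·d = 87 > 0  ⇒  outside

inside=no margin=-4772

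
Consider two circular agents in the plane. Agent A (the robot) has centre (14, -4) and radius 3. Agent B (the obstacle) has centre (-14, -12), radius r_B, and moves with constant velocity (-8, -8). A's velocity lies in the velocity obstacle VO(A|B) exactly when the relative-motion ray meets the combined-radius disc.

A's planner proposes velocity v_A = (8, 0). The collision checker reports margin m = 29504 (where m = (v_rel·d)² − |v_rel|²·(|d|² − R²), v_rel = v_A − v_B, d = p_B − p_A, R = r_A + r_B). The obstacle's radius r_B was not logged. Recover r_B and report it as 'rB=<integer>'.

m = 29504
d = (-28, -8);  v_rel = (16, 8),  |v_rel|² = 320
v_rel×d = (16)·(-8) − (8)·(-28) = 96
since m = R²·320 − 96²:  R² = (9216 + 29504) / 320 = 121
R = √121 = 11  ⇒  r_B = 11 − 3 = 8

rB=8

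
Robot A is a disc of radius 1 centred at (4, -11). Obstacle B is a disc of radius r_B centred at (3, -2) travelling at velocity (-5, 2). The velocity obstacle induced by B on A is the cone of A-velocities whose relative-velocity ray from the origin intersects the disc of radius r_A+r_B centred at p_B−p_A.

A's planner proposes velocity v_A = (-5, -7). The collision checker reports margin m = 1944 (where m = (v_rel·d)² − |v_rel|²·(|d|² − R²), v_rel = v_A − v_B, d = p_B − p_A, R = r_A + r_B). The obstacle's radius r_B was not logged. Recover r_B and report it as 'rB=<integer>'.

m = 1944
d = (-1, 9);  v_rel = (0, -9),  |v_rel|² = 81
v_rel×d = (0)·(9) − (-9)·(-1) = -9
since m = R²·81 − (-9)²:  R² = (81 + 1944) / 81 = 25
R = √25 = 5  ⇒  r_B = 5 − 1 = 4

rB=4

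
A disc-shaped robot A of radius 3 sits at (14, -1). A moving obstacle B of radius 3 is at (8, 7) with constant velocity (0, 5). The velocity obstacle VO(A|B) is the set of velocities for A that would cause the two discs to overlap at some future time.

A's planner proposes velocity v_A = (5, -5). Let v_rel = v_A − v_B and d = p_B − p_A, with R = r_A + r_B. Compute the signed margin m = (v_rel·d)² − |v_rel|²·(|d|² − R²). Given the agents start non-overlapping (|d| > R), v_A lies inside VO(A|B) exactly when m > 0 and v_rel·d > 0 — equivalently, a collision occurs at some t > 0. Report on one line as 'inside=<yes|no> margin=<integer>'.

d = (-6, 8),  |d|² = 100;  R = 3+3 = 6,  c = 100−6² = 64
v_rel = (5, -10),  |v_rel|² = 125;  v_rel·d = (5)·(-6) + (-10)·(8) = -110
125·t² + 220·t + 64 = 0  ⇒  m = (-110)² − 125·64 = 4100
m = 4100 > 0,  v_rel·d = -110 < 0  ⇒  outside

inside=no margin=4100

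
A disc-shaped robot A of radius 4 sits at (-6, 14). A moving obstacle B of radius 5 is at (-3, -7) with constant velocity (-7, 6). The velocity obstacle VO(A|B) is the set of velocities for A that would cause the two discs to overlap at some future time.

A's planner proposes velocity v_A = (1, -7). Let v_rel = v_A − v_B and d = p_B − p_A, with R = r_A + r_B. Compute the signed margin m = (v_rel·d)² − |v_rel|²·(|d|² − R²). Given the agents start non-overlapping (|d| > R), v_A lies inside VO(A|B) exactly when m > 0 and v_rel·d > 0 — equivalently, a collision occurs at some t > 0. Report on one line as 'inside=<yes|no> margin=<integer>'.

d = (3, -21),  |d|² = 450;  R = 4+5 = 9,  c = 450−9² = 369
v_rel = (8, -13),  |v_rel|² = 233;  v_rel·d = (8)·(3) + (-13)·(-21) = 297
233·t² − 594·t + 369 = 0  ⇒  m = 297² − 233·369 = 2232
m = 2232 > 0,  v_rel·d = 297 > 0  ⇒  inside

inside=yes margin=2232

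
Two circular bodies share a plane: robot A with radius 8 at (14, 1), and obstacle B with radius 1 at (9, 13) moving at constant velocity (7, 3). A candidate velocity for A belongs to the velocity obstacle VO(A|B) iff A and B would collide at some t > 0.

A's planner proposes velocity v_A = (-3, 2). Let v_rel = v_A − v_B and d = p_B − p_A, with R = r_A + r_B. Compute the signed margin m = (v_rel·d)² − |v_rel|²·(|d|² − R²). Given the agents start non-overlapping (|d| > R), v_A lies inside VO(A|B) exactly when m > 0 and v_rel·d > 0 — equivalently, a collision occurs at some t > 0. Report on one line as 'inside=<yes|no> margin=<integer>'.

d = (-5, 12),  |d|² = 169;  R = 8+1 = 9,  c = 169−9² = 88
v_rel = (-10, -1),  |v_rel|² = 101;  v_rel·d = (-10)·(-5) + (-1)·(12) = 38
101·t² − 76·t + 88 = 0  ⇒  m = 38² − 101·88 = -7444
m = -7444 < 0,  v_rel·d = 38 > 0  ⇒  outside

inside=no margin=-7444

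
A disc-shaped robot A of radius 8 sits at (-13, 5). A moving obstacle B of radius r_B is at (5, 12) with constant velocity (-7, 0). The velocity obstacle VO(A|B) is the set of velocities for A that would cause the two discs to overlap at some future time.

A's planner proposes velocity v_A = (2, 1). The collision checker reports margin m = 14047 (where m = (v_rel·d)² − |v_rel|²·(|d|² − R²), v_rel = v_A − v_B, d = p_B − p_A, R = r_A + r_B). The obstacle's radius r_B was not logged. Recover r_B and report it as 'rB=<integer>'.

m = 14047
d = (18, 7);  v_rel = (9, 1),  |v_rel|² = 82
v_rel×d = (9)·(7) − (1)·(18) = 45
since m = R²·82 − 45²:  R² = (2025 + 14047) / 82 = 196
R = √196 = 14  ⇒  r_B = 14 − 8 = 6

rB=6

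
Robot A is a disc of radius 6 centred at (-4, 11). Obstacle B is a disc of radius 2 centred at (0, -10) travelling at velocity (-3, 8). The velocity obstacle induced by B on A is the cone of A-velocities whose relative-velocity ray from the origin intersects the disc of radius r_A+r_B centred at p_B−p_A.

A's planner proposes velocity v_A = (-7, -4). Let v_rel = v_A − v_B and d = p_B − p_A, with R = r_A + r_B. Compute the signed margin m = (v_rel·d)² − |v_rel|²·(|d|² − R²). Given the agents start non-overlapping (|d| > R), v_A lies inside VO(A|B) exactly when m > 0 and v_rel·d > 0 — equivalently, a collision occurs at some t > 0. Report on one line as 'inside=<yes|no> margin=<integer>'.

d = (4, -21),  |d|² = 457;  R = 6+2 = 8,  c = 457−8² = 393
v_rel = (-4, -12),  |v_rel|² = 160;  v_rel·d = (-4)·(4) + (-12)·(-21) = 236
160·t² − 472·t + 393 = 0  ⇒  m = 236² − 160·393 = -7184
m = -7184 < 0,  v_rel·d = 236 > 0  ⇒  outside

inside=no margin=-7184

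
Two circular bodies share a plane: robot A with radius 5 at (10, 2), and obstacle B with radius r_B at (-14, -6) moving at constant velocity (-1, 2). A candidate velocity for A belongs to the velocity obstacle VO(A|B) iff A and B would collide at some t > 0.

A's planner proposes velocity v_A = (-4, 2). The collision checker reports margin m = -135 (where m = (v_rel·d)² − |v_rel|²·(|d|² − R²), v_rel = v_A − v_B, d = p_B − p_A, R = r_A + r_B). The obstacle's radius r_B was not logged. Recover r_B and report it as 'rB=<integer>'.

m = -135
d = (-24, -8);  v_rel = (-3, 0),  |v_rel|² = 9
v_rel×d = (-3)·(-8) − (0)·(-24) = 24
since m = R²·9 − 24²:  R² = (576 + -135) / 9 = 49
R = √49 = 7  ⇒  r_B = 7 − 5 = 2

rB=2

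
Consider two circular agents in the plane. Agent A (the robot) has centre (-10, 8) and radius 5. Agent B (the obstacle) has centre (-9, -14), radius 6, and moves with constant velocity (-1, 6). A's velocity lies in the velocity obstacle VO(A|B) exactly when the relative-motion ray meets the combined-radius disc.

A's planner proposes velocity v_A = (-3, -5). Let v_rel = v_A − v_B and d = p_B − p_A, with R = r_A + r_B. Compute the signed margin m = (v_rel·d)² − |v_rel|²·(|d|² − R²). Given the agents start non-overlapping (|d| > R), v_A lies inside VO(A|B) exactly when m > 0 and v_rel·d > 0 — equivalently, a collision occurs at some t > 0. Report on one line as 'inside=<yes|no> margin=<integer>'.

d = (1, -22),  |d|² = 485;  R = 5+6 = 11,  c = 485−11² = 364
v_rel = (-2, -11),  |v_rel|² = 125;  v_rel·d = (-2)·(1) + (-11)·(-22) = 240
125·t² − 480·t + 364 = 0  ⇒  m = 240² − 125·364 = 12100
m = 12100 > 0,  v_rel·d = 240 > 0  ⇒  inside

inside=yes margin=12100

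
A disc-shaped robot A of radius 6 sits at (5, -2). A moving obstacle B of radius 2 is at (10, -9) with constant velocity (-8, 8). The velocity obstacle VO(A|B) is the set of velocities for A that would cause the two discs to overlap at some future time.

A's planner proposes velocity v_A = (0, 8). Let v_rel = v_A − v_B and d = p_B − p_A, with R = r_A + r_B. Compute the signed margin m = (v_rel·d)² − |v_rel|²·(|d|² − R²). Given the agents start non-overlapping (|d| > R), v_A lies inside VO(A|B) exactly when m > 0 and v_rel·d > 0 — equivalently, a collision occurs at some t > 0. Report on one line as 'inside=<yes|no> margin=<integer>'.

d = (5, -7),  |d|² = 74;  R = 6+2 = 8,  c = 74−8² = 10
v_rel = (8, 0),  |v_rel|² = 64;  v_rel·d = (8)·(5) + (0)·(-7) = 40
64·t² − 80·t + 10 = 0  ⇒  m = 40² − 64·10 = 960
m = 960 > 0,  v_rel·d = 40 > 0  ⇒  inside

inside=yes margin=960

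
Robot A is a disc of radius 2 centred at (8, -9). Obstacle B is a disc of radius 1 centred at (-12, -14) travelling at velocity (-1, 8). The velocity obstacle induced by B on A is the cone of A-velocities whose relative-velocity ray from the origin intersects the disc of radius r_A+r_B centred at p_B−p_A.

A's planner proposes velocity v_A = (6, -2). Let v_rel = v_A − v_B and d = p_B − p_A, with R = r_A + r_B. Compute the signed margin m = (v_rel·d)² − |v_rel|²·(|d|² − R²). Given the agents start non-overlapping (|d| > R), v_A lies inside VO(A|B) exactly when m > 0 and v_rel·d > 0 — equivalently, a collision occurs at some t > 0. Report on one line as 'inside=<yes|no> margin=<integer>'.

d = (-20, -5),  |d|² = 425;  R = 2+1 = 3,  c = 425−3² = 416
v_rel = (7, -10),  |v_rel|² = 149;  v_rel·d = (7)·(-20) + (-10)·(-5) = -90
149·t² + 180·t + 416 = 0  ⇒  m = (-90)² − 149·416 = -53884
m = -53884 < 0,  v_rel·d = -90 < 0  ⇒  outside

inside=no margin=-53884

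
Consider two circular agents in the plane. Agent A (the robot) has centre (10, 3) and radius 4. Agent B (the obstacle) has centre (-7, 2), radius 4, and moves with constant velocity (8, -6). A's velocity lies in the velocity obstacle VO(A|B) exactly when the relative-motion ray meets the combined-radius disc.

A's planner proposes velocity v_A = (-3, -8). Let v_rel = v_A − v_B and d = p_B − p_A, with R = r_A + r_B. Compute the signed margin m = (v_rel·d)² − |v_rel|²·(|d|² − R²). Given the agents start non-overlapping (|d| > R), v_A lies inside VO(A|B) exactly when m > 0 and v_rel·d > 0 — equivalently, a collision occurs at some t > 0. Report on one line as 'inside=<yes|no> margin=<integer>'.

d = (-17, -1),  |d|² = 290;  R = 4+4 = 8,  c = 290−8² = 226
v_rel = (-11, -2),  |v_rel|² = 125;  v_rel·d = (-11)·(-17) + (-2)·(-1) = 189
125·t² − 378·t + 226 = 0  ⇒  m = 189² − 125·226 = 7471
m = 7471 > 0,  v_rel·d = 189 > 0  ⇒  inside

inside=yes margin=7471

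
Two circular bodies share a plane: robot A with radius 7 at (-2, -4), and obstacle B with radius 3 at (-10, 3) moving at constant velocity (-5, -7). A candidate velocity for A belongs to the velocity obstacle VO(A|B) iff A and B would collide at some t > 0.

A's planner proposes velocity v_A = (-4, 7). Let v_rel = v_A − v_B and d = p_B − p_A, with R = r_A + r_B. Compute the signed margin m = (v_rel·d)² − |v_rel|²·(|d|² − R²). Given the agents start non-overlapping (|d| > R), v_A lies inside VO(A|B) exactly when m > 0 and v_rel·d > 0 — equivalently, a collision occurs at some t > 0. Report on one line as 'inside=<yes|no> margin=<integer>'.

d = (-8, 7),  |d|² = 113;  R = 7+3 = 10,  c = 113−10² = 13
v_rel = (1, 14),  |v_rel|² = 197;  v_rel·d = (1)·(-8) + (14)·(7) = 90
197·t² − 180·t + 13 = 0  ⇒  m = 90² − 197·13 = 5539
m = 5539 > 0,  v_rel·d = 90 > 0  ⇒  inside

inside=yes margin=5539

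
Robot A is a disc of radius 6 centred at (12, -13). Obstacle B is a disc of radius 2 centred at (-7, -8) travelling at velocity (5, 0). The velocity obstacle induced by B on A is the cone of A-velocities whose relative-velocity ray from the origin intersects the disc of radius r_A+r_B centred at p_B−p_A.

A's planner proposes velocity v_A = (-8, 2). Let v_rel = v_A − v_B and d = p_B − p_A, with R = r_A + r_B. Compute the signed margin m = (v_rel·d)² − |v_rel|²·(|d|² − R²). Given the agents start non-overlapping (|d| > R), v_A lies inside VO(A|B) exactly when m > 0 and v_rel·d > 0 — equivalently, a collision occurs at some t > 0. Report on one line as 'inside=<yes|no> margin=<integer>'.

d = (-19, 5),  |d|² = 386;  R = 6+2 = 8,  c = 386−8² = 322
v_rel = (-13, 2),  |v_rel|² = 173;  v_rel·d = (-13)·(-19) + (2)·(5) = 257
173·t² − 514·t + 322 = 0  ⇒  m = 257² − 173·322 = 10343
m = 10343 > 0,  v_rel·d = 257 > 0  ⇒  inside

inside=yes margin=10343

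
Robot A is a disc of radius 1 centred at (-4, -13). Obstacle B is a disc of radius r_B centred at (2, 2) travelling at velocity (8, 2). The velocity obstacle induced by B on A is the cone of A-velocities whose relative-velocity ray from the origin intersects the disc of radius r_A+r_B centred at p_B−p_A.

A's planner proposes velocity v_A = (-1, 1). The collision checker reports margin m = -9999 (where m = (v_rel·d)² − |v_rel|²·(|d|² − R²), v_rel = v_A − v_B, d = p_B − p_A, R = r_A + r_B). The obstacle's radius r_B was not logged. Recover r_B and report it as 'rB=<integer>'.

m = -9999
d = (6, 15);  v_rel = (-9, -1),  |v_rel|² = 82
v_rel×d = (-9)·(15) − (-1)·(6) = -129
since m = R²·82 − (-129)²:  R² = (16641 + -9999) / 82 = 81
R = √81 = 9  ⇒  r_B = 9 − 1 = 8

rB=8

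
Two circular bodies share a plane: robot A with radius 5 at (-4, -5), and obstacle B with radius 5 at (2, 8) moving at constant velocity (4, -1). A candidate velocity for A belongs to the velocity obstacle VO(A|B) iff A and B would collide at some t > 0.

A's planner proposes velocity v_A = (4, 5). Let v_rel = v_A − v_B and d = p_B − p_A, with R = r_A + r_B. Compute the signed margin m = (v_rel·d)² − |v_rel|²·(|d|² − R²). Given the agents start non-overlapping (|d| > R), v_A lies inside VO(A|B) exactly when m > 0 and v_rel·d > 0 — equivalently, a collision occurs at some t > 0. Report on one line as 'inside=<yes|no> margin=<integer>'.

d = (6, 13),  |d|² = 205;  R = 5+5 = 10,  c = 205−10² = 105
v_rel = (0, 6),  |v_rel|² = 36;  v_rel·d = (0)·(6) + (6)·(13) = 78
36·t² − 156·t + 105 = 0  ⇒  m = 78² − 36·105 = 2304
m = 2304 > 0,  v_rel·d = 78 > 0  ⇒  inside

inside=yes margin=2304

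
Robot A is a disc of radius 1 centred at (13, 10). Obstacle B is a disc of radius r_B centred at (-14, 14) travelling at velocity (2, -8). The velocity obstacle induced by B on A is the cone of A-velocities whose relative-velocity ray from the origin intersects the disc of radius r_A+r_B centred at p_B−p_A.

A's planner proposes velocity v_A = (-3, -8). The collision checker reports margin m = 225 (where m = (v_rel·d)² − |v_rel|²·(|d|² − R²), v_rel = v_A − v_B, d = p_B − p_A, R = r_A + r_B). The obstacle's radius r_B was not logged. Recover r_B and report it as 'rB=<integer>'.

m = 225
d = (-27, 4);  v_rel = (-5, 0),  |v_rel|² = 25
v_rel×d = (-5)·(4) − (0)·(-27) = -20
since m = R²·25 − (-20)²:  R² = (400 + 225) / 25 = 25
R = √25 = 5  ⇒  r_B = 5 − 1 = 4

rB=4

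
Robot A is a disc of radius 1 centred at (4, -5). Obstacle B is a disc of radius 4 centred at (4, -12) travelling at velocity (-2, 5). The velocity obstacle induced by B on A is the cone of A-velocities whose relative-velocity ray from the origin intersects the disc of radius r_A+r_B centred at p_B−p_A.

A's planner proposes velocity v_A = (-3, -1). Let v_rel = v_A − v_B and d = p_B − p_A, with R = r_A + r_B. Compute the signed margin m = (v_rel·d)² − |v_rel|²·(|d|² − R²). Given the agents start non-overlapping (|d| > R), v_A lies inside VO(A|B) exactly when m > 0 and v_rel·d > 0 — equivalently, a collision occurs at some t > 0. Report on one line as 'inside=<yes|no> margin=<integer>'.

d = (0, -7),  |d|² = 49;  R = 1+4 = 5,  c = 49−5² = 24
v_rel = (-1, -6),  |v_rel|² = 37;  v_rel·d = (-1)·(0) + (-6)·(-7) = 42
37·t² − 84·t + 24 = 0  ⇒  m = 42² − 37·24 = 876
m = 876 > 0,  v_rel·d = 42 > 0  ⇒  inside

inside=yes margin=876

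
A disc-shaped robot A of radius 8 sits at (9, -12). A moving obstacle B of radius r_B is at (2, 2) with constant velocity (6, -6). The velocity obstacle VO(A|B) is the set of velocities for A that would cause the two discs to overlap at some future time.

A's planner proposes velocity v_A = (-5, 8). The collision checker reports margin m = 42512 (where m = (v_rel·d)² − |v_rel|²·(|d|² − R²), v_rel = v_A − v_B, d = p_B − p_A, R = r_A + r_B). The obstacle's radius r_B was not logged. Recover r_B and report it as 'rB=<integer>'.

m = 42512
d = (-7, 14);  v_rel = (-11, 14),  |v_rel|² = 317
v_rel×d = (-11)·(14) − (14)·(-7) = -56
since m = R²·317 − (-56)²:  R² = (3136 + 42512) / 317 = 144
R = √144 = 12  ⇒  r_B = 12 − 8 = 4

rB=4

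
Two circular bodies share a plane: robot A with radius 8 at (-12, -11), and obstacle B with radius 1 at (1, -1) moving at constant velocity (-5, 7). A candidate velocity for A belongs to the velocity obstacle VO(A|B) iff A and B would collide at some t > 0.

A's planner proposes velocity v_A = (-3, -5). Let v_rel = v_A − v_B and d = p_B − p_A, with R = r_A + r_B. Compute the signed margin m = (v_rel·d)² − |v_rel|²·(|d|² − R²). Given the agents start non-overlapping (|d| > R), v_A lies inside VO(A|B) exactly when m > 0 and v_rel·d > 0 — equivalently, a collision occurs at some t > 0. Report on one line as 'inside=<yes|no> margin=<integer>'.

d = (13, 10),  |d|² = 269;  R = 8+1 = 9,  c = 269−9² = 188
v_rel = (2, -12),  |v_rel|² = 148;  v_rel·d = (2)·(13) + (-12)·(10) = -94
148·t² + 188·t + 188 = 0  ⇒  m = (-94)² − 148·188 = -18988
m = -18988 < 0,  v_rel·d = -94 < 0  ⇒  outside

inside=no margin=-18988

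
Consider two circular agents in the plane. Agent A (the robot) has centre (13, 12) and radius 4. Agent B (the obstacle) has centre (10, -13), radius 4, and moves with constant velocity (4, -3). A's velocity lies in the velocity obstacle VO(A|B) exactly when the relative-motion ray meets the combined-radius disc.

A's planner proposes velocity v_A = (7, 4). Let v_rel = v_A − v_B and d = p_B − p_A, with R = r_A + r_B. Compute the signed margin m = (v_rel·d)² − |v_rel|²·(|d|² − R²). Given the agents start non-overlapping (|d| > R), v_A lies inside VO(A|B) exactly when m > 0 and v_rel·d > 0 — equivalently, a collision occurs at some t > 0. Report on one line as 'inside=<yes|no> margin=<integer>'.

d = (-3, -25),  |d|² = 634;  R = 4+4 = 8,  c = 634−8² = 570
v_rel = (3, 7),  |v_rel|² = 58;  v_rel·d = (3)·(-3) + (7)·(-25) = -184
58·t² + 368·t + 570 = 0  ⇒  m = (-184)² − 58·570 = 796
m = 796 > 0,  v_rel·d = -184 < 0  ⇒  outside

inside=no margin=796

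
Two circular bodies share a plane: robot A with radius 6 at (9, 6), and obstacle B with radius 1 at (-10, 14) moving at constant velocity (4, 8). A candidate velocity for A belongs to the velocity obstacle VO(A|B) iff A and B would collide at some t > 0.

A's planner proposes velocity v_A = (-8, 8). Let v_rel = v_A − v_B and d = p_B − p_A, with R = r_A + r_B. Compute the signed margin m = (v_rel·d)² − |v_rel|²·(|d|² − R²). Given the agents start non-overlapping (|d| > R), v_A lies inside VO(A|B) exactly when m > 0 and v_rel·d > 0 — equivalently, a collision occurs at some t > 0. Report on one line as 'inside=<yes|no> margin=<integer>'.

d = (-19, 8),  |d|² = 425;  R = 6+1 = 7,  c = 425−7² = 376
v_rel = (-12, 0),  |v_rel|² = 144;  v_rel·d = (-12)·(-19) + (0)·(8) = 228
144·t² − 456·t + 376 = 0  ⇒  m = 228² − 144·376 = -2160
m = -2160 < 0,  v_rel·d = 228 > 0  ⇒  outside

inside=no margin=-2160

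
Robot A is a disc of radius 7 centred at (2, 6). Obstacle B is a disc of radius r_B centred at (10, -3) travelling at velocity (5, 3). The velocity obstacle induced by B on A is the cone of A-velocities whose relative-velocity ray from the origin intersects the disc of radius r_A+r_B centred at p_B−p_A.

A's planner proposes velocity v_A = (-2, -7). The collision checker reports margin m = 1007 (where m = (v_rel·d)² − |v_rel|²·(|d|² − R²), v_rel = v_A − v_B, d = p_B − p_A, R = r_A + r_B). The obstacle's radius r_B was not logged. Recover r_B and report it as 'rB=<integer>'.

m = 1007
d = (8, -9);  v_rel = (-7, -10),  |v_rel|² = 149
v_rel×d = (-7)·(-9) − (-10)·(8) = 143
since m = R²·149 − 143²:  R² = (20449 + 1007) / 149 = 144
R = √144 = 12  ⇒  r_B = 12 − 7 = 5

rB=5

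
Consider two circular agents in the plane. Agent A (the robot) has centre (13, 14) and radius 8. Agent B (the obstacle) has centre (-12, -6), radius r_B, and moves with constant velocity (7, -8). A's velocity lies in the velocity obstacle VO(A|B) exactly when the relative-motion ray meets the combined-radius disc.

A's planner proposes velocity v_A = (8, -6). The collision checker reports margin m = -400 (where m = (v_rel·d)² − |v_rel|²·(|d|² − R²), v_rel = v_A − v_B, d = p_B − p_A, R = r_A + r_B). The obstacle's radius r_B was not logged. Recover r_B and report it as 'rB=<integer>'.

m = -400
d = (-25, -20);  v_rel = (1, 2),  |v_rel|² = 5
v_rel×d = (1)·(-20) − (2)·(-25) = 30
since m = R²·5 − 30²:  R² = (900 + -400) / 5 = 100
R = √100 = 10  ⇒  r_B = 10 − 8 = 2

rB=2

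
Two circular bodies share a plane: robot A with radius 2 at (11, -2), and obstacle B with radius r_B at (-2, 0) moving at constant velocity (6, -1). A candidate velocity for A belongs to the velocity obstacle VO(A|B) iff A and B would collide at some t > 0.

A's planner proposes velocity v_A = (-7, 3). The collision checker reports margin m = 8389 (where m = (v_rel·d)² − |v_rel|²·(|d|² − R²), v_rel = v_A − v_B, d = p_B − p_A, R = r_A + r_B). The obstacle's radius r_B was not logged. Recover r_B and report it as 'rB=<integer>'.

m = 8389
d = (-13, 2);  v_rel = (-13, 4),  |v_rel|² = 185
v_rel×d = (-13)·(2) − (4)·(-13) = 26
since m = R²·185 − 26²:  R² = (676 + 8389) / 185 = 49
R = √49 = 7  ⇒  r_B = 7 − 2 = 5

rB=5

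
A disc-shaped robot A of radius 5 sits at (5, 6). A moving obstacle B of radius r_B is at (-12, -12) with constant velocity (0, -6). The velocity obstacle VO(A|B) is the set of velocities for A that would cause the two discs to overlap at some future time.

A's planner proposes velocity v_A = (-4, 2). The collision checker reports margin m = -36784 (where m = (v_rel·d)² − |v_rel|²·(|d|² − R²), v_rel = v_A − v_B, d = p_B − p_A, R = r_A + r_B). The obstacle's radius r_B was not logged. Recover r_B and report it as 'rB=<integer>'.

m = -36784
d = (-17, -18);  v_rel = (-4, 8),  |v_rel|² = 80
v_rel×d = (-4)·(-18) − (8)·(-17) = 208
since m = R²·80 − 208²:  R² = (43264 + -36784) / 80 = 81
R = √81 = 9  ⇒  r_B = 9 − 5 = 4

rB=4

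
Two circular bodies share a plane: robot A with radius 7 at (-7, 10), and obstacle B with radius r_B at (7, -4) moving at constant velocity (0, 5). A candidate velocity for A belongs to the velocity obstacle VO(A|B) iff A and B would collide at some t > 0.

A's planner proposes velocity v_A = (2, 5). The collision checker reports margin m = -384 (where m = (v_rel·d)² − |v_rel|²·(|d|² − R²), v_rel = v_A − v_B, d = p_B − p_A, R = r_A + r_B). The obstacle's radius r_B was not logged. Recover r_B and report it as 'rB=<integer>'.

m = -384
d = (14, -14);  v_rel = (2, 0),  |v_rel|² = 4
v_rel×d = (2)·(-14) − (0)·(14) = -28
since m = R²·4 − (-28)²:  R² = (784 + -384) / 4 = 100
R = √100 = 10  ⇒  r_B = 10 − 7 = 3

rB=3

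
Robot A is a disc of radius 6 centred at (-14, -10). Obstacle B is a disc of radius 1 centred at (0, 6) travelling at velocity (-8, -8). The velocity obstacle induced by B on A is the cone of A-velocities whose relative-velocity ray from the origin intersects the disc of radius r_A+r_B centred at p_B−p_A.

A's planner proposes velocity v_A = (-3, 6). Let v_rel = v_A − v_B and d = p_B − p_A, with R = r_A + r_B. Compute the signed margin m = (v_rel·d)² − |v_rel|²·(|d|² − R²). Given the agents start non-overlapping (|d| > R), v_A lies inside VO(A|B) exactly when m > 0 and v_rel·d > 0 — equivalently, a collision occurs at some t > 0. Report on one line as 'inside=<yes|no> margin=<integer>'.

d = (14, 16),  |d|² = 452;  R = 6+1 = 7,  c = 452−7² = 403
v_rel = (5, 14),  |v_rel|² = 221;  v_rel·d = (5)·(14) + (14)·(16) = 294
221·t² − 588·t + 403 = 0  ⇒  m = 294² − 221·403 = -2627
m = -2627 < 0,  v_rel·d = 294 > 0  ⇒  outside

inside=no margin=-2627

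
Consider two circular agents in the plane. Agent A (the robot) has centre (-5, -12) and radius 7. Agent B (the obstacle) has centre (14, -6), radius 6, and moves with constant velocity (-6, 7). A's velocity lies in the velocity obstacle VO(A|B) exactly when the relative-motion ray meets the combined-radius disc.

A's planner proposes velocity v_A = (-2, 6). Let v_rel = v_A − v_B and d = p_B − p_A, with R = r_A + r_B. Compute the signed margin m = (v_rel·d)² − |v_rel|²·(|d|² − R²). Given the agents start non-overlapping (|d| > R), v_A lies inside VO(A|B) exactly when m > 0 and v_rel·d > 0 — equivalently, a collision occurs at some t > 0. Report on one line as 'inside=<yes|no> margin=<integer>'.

d = (19, 6),  |d|² = 397;  R = 7+6 = 13,  c = 397−13² = 228
v_rel = (4, -1),  |v_rel|² = 17;  v_rel·d = (4)·(19) + (-1)·(6) = 70
17·t² − 140·t + 228 = 0  ⇒  m = 70² − 17·228 = 1024
m = 1024 > 0,  v_rel·d = 70 > 0  ⇒  inside

inside=yes margin=1024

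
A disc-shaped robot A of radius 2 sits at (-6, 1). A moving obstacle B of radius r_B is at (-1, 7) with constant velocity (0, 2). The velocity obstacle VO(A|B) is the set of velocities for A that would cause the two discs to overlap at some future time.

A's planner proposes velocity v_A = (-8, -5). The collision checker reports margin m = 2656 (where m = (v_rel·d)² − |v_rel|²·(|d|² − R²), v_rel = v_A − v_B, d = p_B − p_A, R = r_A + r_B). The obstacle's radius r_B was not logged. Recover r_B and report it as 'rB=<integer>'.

m = 2656
d = (5, 6);  v_rel = (-8, -7),  |v_rel|² = 113
v_rel×d = (-8)·(6) − (-7)·(5) = -13
since m = R²·113 − (-13)²:  R² = (169 + 2656) / 113 = 25
R = √25 = 5  ⇒  r_B = 5 − 2 = 3

rB=3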